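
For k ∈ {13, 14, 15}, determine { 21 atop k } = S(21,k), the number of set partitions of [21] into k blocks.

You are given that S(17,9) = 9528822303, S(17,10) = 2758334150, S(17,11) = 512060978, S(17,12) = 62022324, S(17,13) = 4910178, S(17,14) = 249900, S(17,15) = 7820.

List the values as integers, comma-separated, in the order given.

1204909218331, 149304004500, 13087462580

row 18: T[18][10]=10·2758334150+9528822303=37112163803  T[18][11]=11·512060978+2758334150=8391004908  T[18][12]=12·62022324+512060978=1256328866  T[18][13]=13·4910178+62022324=125854638  T[18][14]=14·249900+4910178=8408778  T[18][15]=15·7820+249900=367200
row 19: T[19][11]=11·8391004908+37112163803=129413217791  T[19][12]=12·1256328866+8391004908=23466951300  T[19][13]=13·125854638+1256328866=2892439160  T[19][14]=14·8408778+125854638=243577530  T[19][15]=15·367200+8408778=13916778
row 20: T[20][12]=12·23466951300+129413217791=411016633391  T[20][13]=13·2892439160+23466951300=61068660380  T[20][14]=14·243577530+2892439160=6302524580  T[20][15]=15·13916778+243577530=452329200
row 21: T[21][13]=13·61068660380+411016633391=1204909218331  T[21][14]=14·6302524580+61068660380=149304004500  T[21][15]=15·452329200+6302524580=13087462580
Read S(21,13) = 1204909218331, S(21,14) = 149304004500, S(21,15) = 13087462580.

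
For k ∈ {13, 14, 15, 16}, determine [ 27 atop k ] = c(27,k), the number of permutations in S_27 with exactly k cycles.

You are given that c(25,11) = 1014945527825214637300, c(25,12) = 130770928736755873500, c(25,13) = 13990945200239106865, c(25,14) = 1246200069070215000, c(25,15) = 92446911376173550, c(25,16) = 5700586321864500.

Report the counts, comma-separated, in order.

[26] T[26,12]:25*130770928736755873500+1014945527825214637300=4284218746244111474800 · T[26,13]:25*13990945200239106865+130770928736755873500=480544558742733545125 · T[26,14]:25*1246200069070215000+13990945200239106865=45145946926994481865 · T[26,15]:25*92446911376173550+1246200069070215000=3557372853474553750 · T[26,16]:25*5700586321864500+92446911376173550=234961569422786050
[27] T[27,13]:26*480544558742733545125+4284218746244111474800=16778377273555183648050 · T[27,14]:26*45145946926994481865+480544558742733545125=1654339178844590073615 · T[27,15]:26*3557372853474553750+45145946926994481865=137637641117332879365 · T[27,16]:26*234961569422786050+3557372853474553750=9666373658466991050
Read c(27,13) = 16778377273555183648050, c(27,14) = 1654339178844590073615, c(27,15) = 137637641117332879365, c(27,16) = 9666373658466991050.

16778377273555183648050, 1654339178844590073615, 137637641117332879365, 9666373658466991050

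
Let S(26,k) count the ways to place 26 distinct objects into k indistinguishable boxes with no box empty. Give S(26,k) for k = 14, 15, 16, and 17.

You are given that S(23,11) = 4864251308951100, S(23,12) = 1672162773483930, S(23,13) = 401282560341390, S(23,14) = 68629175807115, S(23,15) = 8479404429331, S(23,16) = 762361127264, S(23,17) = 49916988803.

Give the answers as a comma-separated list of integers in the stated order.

477898618396288260, 90449030191104000, 12725877242482560, 1343731795378830

@24  (24,12):1672162773483930·12+4864251308951100→24930204590758260, (24,13):401282560341390·13+1672162773483930→6888836057922000, (24,14):68629175807115·14+401282560341390→1362091021641000, (24,15):8479404429331·15+68629175807115→195820242247080, (24,16):762361127264·16+8479404429331→20677182465555, (24,17):49916988803·17+762361127264→1610949936915
@25  (25,13):6888836057922000·13+24930204590758260→114485073343744260, (25,14):1362091021641000·14+6888836057922000→25958110360896000, (25,15):195820242247080·15+1362091021641000→4299394655347200, (25,16):20677182465555·16+195820242247080→526655161695960, (25,17):1610949936915·17+20677182465555→48063331393110
@26  (26,14):25958110360896000·14+114485073343744260→477898618396288260, (26,15):4299394655347200·15+25958110360896000→90449030191104000, (26,16):526655161695960·16+4299394655347200→12725877242482560, (26,17):48063331393110·17+526655161695960→1343731795378830
Read S(26,14) = 477898618396288260, S(26,15) = 90449030191104000, S(26,16) = 12725877242482560, S(26,17) = 1343731795378830.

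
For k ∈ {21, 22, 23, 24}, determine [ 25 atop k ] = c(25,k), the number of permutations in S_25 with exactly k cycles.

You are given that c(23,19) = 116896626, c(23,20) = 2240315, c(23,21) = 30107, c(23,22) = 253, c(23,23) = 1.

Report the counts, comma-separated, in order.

238810495, 3795000, 42550, 300

r24: T_24,20=23×2240315+116896626=168423871; T_24,21=23×30107+2240315=2932776; T_24,22=23×253+30107=35926; T_24,23=23×1+253=276; T_24,24=23×0+1=1
r25: T_25,21=24×2932776+168423871=238810495; T_25,22=24×35926+2932776=3795000; T_25,23=24×276+35926=42550; T_25,24=24×1+276=300
Read c(25,21) = 238810495, c(25,22) = 3795000, c(25,23) = 42550, c(25,24) = 300.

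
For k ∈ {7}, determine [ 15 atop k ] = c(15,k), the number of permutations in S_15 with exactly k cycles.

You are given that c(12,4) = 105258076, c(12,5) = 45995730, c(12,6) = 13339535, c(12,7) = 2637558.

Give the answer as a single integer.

r13: T_13,5=12×45995730+105258076=657206836; T_13,6=12×13339535+45995730=206070150; T_13,7=12×2637558+13339535=44990231
r14: T_14,6=13×206070150+657206836=3336118786; T_14,7=13×44990231+206070150=790943153
r15: T_15,7=14×790943153+3336118786=14409322928
Read c(15,7) = 14409322928.

14409322928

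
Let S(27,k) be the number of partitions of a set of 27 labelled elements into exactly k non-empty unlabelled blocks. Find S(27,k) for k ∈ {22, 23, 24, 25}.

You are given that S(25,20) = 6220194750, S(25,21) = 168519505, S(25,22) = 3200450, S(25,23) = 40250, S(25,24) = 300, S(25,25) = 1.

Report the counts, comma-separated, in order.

row 26: T[26][21]=21·168519505+6220194750=9759104355  T[26][22]=22·3200450+168519505=238929405  T[26][23]=23·40250+3200450=4126200  T[26][24]=24·300+40250=47450  T[26][25]=25·1+300=325
row 27: T[27][22]=22·238929405+9759104355=15015551265  T[27][23]=23·4126200+238929405=333832005  T[27][24]=24·47450+4126200=5265000  T[27][25]=25·325+47450=55575
Read S(27,22) = 15015551265, S(27,23) = 333832005, S(27,24) = 5265000, S(27,25) = 55575.

15015551265, 333832005, 5265000, 55575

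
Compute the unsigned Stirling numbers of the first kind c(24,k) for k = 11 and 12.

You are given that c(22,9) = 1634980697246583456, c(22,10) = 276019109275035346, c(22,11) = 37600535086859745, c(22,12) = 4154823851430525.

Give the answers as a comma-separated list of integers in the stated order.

33081711368574204996, 4070384057007569521

r23: T_23,10=22×276019109275035346+1634980697246583456=7707401101297361068; T_23,11=22×37600535086859745+276019109275035346=1103230881185949736; T_23,12=22×4154823851430525+37600535086859745=129006659818331295
r24: T_24,11=23×1103230881185949736+7707401101297361068=33081711368574204996; T_24,12=23×129006659818331295+1103230881185949736=4070384057007569521
Read c(24,11) = 33081711368574204996, c(24,12) = 4070384057007569521.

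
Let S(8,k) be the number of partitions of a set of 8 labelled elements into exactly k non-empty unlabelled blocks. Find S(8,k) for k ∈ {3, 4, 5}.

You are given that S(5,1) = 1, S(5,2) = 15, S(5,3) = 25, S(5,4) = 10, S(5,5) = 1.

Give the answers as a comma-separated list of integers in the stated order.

966, 1701, 1050

i=6: T(6,1)=0+1·1=1 | T(6,2)=1+2·15=31 | T(6,3)=15+3·25=90 | T(6,4)=25+4·10=65 | T(6,5)=10+5·1=15
i=7: T(7,2)=1+2·31=63 | T(7,3)=31+3·90=301 | T(7,4)=90+4·65=350 | T(7,5)=65+5·15=140
i=8: T(8,3)=63+3·301=966 | T(8,4)=301+4·350=1701 | T(8,5)=350+5·140=1050
Read S(8,3) = 966, S(8,4) = 1701, S(8,5) = 1050.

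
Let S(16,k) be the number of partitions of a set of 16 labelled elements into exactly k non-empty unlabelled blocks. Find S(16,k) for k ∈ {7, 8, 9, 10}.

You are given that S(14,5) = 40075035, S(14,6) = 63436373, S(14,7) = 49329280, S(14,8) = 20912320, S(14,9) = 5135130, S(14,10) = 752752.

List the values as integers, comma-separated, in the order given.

r15: T_15,6=6×63436373+40075035=420693273; T_15,7=7×49329280+63436373=408741333; T_15,8=8×20912320+49329280=216627840; T_15,9=9×5135130+20912320=67128490; T_15,10=10×752752+5135130=12662650
r16: T_16,7=7×408741333+420693273=3281882604; T_16,8=8×216627840+408741333=2141764053; T_16,9=9×67128490+216627840=820784250; T_16,10=10×12662650+67128490=193754990
Read S(16,7) = 3281882604, S(16,8) = 2141764053, S(16,9) = 820784250, S(16,10) = 193754990.

3281882604, 2141764053, 820784250, 193754990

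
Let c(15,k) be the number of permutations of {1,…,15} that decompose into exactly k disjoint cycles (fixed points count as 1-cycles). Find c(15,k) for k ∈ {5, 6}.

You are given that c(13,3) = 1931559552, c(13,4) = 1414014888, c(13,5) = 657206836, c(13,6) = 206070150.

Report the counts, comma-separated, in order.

row 14: T[14][4]=13·1414014888+1931559552=20313753096  T[14][5]=13·657206836+1414014888=9957703756  T[14][6]=13·206070150+657206836=3336118786
row 15: T[15][5]=14·9957703756+20313753096=159721605680  T[15][6]=14·3336118786+9957703756=56663366760
Read c(15,5) = 159721605680, c(15,6) = 56663366760.

159721605680, 56663366760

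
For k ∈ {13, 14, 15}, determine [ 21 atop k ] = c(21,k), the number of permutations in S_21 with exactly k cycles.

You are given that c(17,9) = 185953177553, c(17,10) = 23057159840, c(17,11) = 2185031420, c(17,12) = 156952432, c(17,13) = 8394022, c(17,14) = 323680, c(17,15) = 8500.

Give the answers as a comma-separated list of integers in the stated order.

11310276995381, 756111184500, 40171771630

@18  (18,10):23057159840·17+185953177553→577924894833, (18,11):2185031420·17+23057159840→60202693980, (18,12):156952432·17+2185031420→4853222764, (18,13):8394022·17+156952432→299650806, (18,14):323680·17+8394022→13896582, (18,15):8500·17+323680→468180
@19  (19,11):60202693980·18+577924894833→1661573386473, (19,12):4853222764·18+60202693980→147560703732, (19,13):299650806·18+4853222764→10246937272, (19,14):13896582·18+299650806→549789282, (19,15):468180·18+13896582→22323822
@20  (20,12):147560703732·19+1661573386473→4465226757381, (20,13):10246937272·19+147560703732→342252511900, (20,14):549789282·19+10246937272→20692933630, (20,15):22323822·19+549789282→973941900
@21  (21,13):342252511900·20+4465226757381→11310276995381, (21,14):20692933630·20+342252511900→756111184500, (21,15):973941900·20+20692933630→40171771630
Read c(21,13) = 11310276995381, c(21,14) = 756111184500, c(21,15) = 40171771630.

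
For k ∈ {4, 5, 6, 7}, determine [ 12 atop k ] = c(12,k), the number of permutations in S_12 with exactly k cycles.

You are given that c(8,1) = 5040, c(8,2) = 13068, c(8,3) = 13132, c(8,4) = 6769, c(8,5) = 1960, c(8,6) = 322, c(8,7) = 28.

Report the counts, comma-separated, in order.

i=9: T(9,1)=0+8·5040=40320 | T(9,2)=5040+8·13068=109584 | T(9,3)=13068+8·13132=118124 | T(9,4)=13132+8·6769=67284 | T(9,5)=6769+8·1960=22449 | T(9,6)=1960+8·322=4536 | T(9,7)=322+8·28=546
i=10: T(10,2)=40320+9·109584=1026576 | T(10,3)=109584+9·118124=1172700 | T(10,4)=118124+9·67284=723680 | T(10,5)=67284+9·22449=269325 | T(10,6)=22449+9·4536=63273 | T(10,7)=4536+9·546=9450
i=11: T(11,3)=1026576+10·1172700=12753576 | T(11,4)=1172700+10·723680=8409500 | T(11,5)=723680+10·269325=3416930 | T(11,6)=269325+10·63273=902055 | T(11,7)=63273+10·9450=157773
i=12: T(12,4)=12753576+11·8409500=105258076 | T(12,5)=8409500+11·3416930=45995730 | T(12,6)=3416930+11·902055=13339535 | T(12,7)=902055+11·157773=2637558
Read c(12,4) = 105258076, c(12,5) = 45995730, c(12,6) = 13339535, c(12,7) = 2637558.

105258076, 45995730, 13339535, 2637558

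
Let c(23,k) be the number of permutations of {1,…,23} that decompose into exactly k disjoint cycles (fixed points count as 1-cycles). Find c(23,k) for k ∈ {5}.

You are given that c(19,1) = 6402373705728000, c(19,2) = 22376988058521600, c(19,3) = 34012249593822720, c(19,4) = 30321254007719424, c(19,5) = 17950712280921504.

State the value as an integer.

4280722865357147142912

[20] T[20,2]:19*22376988058521600+6402373705728000=431565146817638400 · T[20,3]:19*34012249593822720+22376988058521600=668609730341153280 · T[20,4]:19*30321254007719424+34012249593822720=610116075740491776 · T[20,5]:19*17950712280921504+30321254007719424=371384787345228000
[21] T[21,3]:20*668609730341153280+431565146817638400=13803759753640704000 · T[21,4]:20*610116075740491776+668609730341153280=12870931245150988800 · T[21,5]:20*371384787345228000+610116075740491776=8037811822645051776
[22] T[22,4]:21*12870931245150988800+13803759753640704000=284093315901811468800 · T[22,5]:21*8037811822645051776+12870931245150988800=181664979520697076096
[23] T[23,5]:22*181664979520697076096+284093315901811468800=4280722865357147142912
Read c(23,5) = 4280722865357147142912.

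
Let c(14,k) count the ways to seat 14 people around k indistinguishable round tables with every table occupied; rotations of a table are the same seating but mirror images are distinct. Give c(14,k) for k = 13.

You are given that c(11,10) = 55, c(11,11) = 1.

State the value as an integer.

91

@12  (12,11):1·11+55→66, (12,12):0·11+1→1
@13  (13,12):1·12+66→78, (13,13):0·12+1→1
@14  (14,13):1·13+78→91
Read c(14,13) = 91.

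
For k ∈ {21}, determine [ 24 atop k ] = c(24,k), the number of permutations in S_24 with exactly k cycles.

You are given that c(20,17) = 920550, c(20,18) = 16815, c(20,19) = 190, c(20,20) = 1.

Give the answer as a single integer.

2932776

row 21: T[21][18]=20·16815+920550=1256850  T[21][19]=20·190+16815=20615  T[21][20]=20·1+190=210  T[21][21]=20·0+1=1
row 22: T[22][19]=21·20615+1256850=1689765  T[22][20]=21·210+20615=25025  T[22][21]=21·1+210=231
row 23: T[23][20]=22·25025+1689765=2240315  T[23][21]=22·231+25025=30107
row 24: T[24][21]=23·30107+2240315=2932776
Read c(24,21) = 2932776.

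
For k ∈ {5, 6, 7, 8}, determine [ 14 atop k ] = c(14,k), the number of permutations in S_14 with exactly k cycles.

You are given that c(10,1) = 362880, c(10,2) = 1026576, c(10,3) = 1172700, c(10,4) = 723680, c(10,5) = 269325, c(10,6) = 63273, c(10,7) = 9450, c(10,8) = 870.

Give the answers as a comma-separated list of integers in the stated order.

@11  (11,2):1026576·10+362880→10628640, (11,3):1172700·10+1026576→12753576, (11,4):723680·10+1172700→8409500, (11,5):269325·10+723680→3416930, (11,6):63273·10+269325→902055, (11,7):9450·10+63273→157773, (11,8):870·10+9450→18150
@12  (12,3):12753576·11+10628640→150917976, (12,4):8409500·11+12753576→105258076, (12,5):3416930·11+8409500→45995730, (12,6):902055·11+3416930→13339535, (12,7):157773·11+902055→2637558, (12,8):18150·11+157773→357423
@13  (13,4):105258076·12+150917976→1414014888, (13,5):45995730·12+105258076→657206836, (13,6):13339535·12+45995730→206070150, (13,7):2637558·12+13339535→44990231, (13,8):357423·12+2637558→6926634
@14  (14,5):657206836·13+1414014888→9957703756, (14,6):206070150·13+657206836→3336118786, (14,7):44990231·13+206070150→790943153, (14,8):6926634·13+44990231→135036473
Read c(14,5) = 9957703756, c(14,6) = 3336118786, c(14,7) = 790943153, c(14,8) = 135036473.

9957703756, 3336118786, 790943153, 135036473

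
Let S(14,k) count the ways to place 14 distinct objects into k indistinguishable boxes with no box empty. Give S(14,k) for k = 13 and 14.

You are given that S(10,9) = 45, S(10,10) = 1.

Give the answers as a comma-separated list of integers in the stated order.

i=11: T(11,10)=45+10·1=55 | T(11,11)=1+11·0=1
i=12: T(12,11)=55+11·1=66 | T(12,12)=1+12·0=1
i=13: T(13,12)=66+12·1=78 | T(13,13)=1+13·0=1
i=14: T(14,13)=78+13·1=91 | T(14,14)=1+14·0=1
Read S(14,13) = 91, S(14,14) = 1.

91, 1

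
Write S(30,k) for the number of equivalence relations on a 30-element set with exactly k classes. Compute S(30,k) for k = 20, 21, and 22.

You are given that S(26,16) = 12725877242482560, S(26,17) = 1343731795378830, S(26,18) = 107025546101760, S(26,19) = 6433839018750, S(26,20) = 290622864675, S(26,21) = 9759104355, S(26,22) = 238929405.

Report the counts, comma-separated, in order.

581535955088511150, 37058299246258290, 1848018090851790

[27] T[27,17]:17*1343731795378830+12725877242482560=35569317763922670 · T[27,18]:18*107025546101760+1343731795378830=3270191625210510 · T[27,19]:19*6433839018750+107025546101760=229268487458010 · T[27,20]:20*290622864675+6433839018750=12246296312250 · T[27,21]:21*9759104355+290622864675=495564056130 · T[27,22]:22*238929405+9759104355=15015551265
[28] T[28,18]:18*3270191625210510+35569317763922670=94432767017711850 · T[28,19]:19*229268487458010+3270191625210510=7626292886912700 · T[28,20]:20*12246296312250+229268487458010=474194413703010 · T[28,21]:21*495564056130+12246296312250=22653141490980 · T[28,22]:22*15015551265+495564056130=825906183960
[29] T[29,19]:19*7626292886912700+94432767017711850=239332331869053150 · T[29,20]:20*474194413703010+7626292886912700=17110181160972900 · T[29,21]:21*22653141490980+474194413703010=949910385013590 · T[29,22]:22*825906183960+22653141490980=40823077538100
[30] T[30,20]:20*17110181160972900+239332331869053150=581535955088511150 · T[30,21]:21*949910385013590+17110181160972900=37058299246258290 · T[30,22]:22*40823077538100+949910385013590=1848018090851790
Read S(30,20) = 581535955088511150, S(30,21) = 37058299246258290, S(30,22) = 1848018090851790.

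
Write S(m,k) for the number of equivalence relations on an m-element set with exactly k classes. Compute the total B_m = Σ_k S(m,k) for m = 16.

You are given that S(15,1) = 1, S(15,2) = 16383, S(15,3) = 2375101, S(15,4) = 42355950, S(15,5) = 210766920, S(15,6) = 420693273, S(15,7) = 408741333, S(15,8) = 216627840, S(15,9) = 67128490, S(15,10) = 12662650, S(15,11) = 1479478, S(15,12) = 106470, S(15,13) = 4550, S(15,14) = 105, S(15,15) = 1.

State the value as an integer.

i=16: T(16,1)=0+1·1=1 | T(16,2)=1+2·16383=32767 | T(16,3)=16383+3·2375101=7141686 | T(16,4)=2375101+4·42355950=171798901 | T(16,5)=42355950+5·210766920=1096190550 | T(16,6)=210766920+6·420693273=2734926558 | T(16,7)=420693273+7·408741333=3281882604 | T(16,8)=408741333+8·216627840=2141764053 | T(16,9)=216627840+9·67128490=820784250 | T(16,10)=67128490+10·12662650=193754990 | T(16,11)=12662650+11·1479478=28936908 | T(16,12)=1479478+12·106470=2757118 | T(16,13)=106470+13·4550=165620 | T(16,14)=4550+14·105=6020 | T(16,15)=105+15·1=120 | T(16,16)=1+16·0=1
B_16 = ΣS(16,k) = 1+32767+7141686+171798901+1096190550+2734926558+3281882604+2141764053+820784250+193754990+28936908+2757118+165620+6020+120+1 = 10480142147

10480142147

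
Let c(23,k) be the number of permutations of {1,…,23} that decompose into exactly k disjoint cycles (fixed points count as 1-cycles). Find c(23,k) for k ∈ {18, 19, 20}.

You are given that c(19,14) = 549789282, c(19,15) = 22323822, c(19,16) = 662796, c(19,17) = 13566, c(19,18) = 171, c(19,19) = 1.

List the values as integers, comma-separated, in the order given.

row 20: T[20][15]=19·22323822+549789282=973941900  T[20][16]=19·662796+22323822=34916946  T[20][17]=19·13566+662796=920550  T[20][18]=19·171+13566=16815  T[20][19]=19·1+171=190  T[20][20]=19·0+1=1
row 21: T[21][16]=20·34916946+973941900=1672280820  T[21][17]=20·920550+34916946=53327946  T[21][18]=20·16815+920550=1256850  T[21][19]=20·190+16815=20615  T[21][20]=20·1+190=210
row 22: T[22][17]=21·53327946+1672280820=2792167686  T[22][18]=21·1256850+53327946=79721796  T[22][19]=21·20615+1256850=1689765  T[22][20]=21·210+20615=25025
row 23: T[23][18]=22·79721796+2792167686=4546047198  T[23][19]=22·1689765+79721796=116896626  T[23][20]=22·25025+1689765=2240315
Read c(23,18) = 4546047198, c(23,19) = 116896626, c(23,20) = 2240315.

4546047198, 116896626, 2240315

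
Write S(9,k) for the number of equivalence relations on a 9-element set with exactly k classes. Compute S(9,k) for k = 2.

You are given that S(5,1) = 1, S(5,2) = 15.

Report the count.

255

r6: T_6,1=1×1+0=1; T_6,2=2×15+1=31
r7: T_7,1=1×1+0=1; T_7,2=2×31+1=63
r8: T_8,1=1×1+0=1; T_8,2=2×63+1=127
r9: T_9,2=2×127+1=255
Read S(9,2) = 255.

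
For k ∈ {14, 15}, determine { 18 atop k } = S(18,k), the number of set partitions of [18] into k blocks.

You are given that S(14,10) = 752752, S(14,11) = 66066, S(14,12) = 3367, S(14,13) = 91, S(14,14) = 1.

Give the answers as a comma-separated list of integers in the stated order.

8408778, 367200

i=15: T(15,11)=752752+11·66066=1479478 | T(15,12)=66066+12·3367=106470 | T(15,13)=3367+13·91=4550 | T(15,14)=91+14·1=105 | T(15,15)=1+15·0=1
i=16: T(16,12)=1479478+12·106470=2757118 | T(16,13)=106470+13·4550=165620 | T(16,14)=4550+14·105=6020 | T(16,15)=105+15·1=120
i=17: T(17,13)=2757118+13·165620=4910178 | T(17,14)=165620+14·6020=249900 | T(17,15)=6020+15·120=7820
i=18: T(18,14)=4910178+14·249900=8408778 | T(18,15)=249900+15·7820=367200
Read S(18,14) = 8408778, S(18,15) = 367200.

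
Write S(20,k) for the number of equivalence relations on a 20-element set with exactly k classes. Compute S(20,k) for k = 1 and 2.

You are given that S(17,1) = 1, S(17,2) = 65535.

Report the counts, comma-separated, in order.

[18] T[18,1]:1*1+0=1 · T[18,2]:2*65535+1=131071
[19] T[19,1]:1*1+0=1 · T[19,2]:2*131071+1=262143
[20] T[20,1]:1*1+0=1 · T[20,2]:2*262143+1=524287
Read S(20,1) = 1, S(20,2) = 524287.

1, 524287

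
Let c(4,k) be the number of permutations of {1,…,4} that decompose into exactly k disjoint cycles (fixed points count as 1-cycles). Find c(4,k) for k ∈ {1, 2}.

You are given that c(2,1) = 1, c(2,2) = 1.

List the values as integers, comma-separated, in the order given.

r3: T_3,1=2×1+0=2; T_3,2=2×1+1=3
r4: T_4,1=3×2+0=6; T_4,2=3×3+2=11
Read c(4,1) = 6, c(4,2) = 11.

6, 11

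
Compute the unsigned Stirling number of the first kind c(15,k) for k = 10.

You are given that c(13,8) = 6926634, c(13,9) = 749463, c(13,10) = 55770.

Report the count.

r14: T_14,9=13×749463+6926634=16669653; T_14,10=13×55770+749463=1474473
r15: T_15,10=14×1474473+16669653=37312275
Read c(15,10) = 37312275.

37312275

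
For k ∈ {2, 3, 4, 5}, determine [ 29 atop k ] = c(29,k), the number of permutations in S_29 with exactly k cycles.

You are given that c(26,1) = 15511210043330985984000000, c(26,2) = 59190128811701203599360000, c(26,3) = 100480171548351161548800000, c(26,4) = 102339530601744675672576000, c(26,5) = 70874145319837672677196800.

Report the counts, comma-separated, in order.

1197348677077520393310044160000, 2105684281550279072336117760000, 2236045380156380112643362816000, 1625014498326371300452283596800

[27] T[27,1]:26*15511210043330985984000000+0=403291461126605635584000000 · T[27,2]:26*59190128811701203599360000+15511210043330985984000000=1554454559147562279567360000 · T[27,3]:26*100480171548351161548800000+59190128811701203599360000=2671674589068831403868160000 · T[27,4]:26*102339530601744675672576000+100480171548351161548800000=2761307967193712729035776000 · T[27,5]:26*70874145319837672677196800+102339530601744675672576000=1945067308917524165279692800
[28] T[28,1]:27*403291461126605635584000000+0=10888869450418352160768000000 · T[28,2]:27*1554454559147562279567360000+403291461126605635584000000=42373564558110787183902720000 · T[28,3]:27*2671674589068831403868160000+1554454559147562279567360000=73689668464006010184007680000 · T[28,4]:27*2761307967193712729035776000+2671674589068831403868160000=77226989703299075087834112000 · T[28,5]:27*1945067308917524165279692800+2761307967193712729035776000=55278125307966865191587481600
[29] T[29,2]:28*42373564558110787183902720000+10888869450418352160768000000=1197348677077520393310044160000 · T[29,3]:28*73689668464006010184007680000+42373564558110787183902720000=2105684281550279072336117760000 · T[29,4]:28*77226989703299075087834112000+73689668464006010184007680000=2236045380156380112643362816000 · T[29,5]:28*55278125307966865191587481600+77226989703299075087834112000=1625014498326371300452283596800
Read c(29,2) = 1197348677077520393310044160000, c(29,3) = 2105684281550279072336117760000, c(29,4) = 2236045380156380112643362816000, c(29,5) = 1625014498326371300452283596800.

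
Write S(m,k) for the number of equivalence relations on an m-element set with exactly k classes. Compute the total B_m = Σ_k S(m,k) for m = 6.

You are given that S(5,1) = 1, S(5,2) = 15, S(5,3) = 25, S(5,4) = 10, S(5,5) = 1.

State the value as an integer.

203

i=6: T(6,1)=0+1·1=1 | T(6,2)=1+2·15=31 | T(6,3)=15+3·25=90 | T(6,4)=25+4·10=65 | T(6,5)=10+5·1=15 | T(6,6)=1+6·0=1
B_6 = ΣS(6,k) = 1+31+90+65+15+1 = 203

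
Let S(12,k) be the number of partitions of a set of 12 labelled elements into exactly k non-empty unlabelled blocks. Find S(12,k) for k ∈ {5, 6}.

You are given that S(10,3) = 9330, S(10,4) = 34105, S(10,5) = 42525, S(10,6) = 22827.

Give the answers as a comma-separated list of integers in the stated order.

1379400, 1323652

[11] T[11,4]:4*34105+9330=145750 · T[11,5]:5*42525+34105=246730 · T[11,6]:6*22827+42525=179487
[12] T[12,5]:5*246730+145750=1379400 · T[12,6]:6*179487+246730=1323652
Read S(12,5) = 1379400, S(12,6) = 1323652.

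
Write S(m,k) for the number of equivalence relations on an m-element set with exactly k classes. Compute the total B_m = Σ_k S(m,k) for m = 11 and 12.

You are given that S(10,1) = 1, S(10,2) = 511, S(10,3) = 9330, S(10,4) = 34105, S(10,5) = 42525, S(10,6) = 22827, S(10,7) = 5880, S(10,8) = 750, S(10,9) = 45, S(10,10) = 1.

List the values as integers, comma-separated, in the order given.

678570, 4213597

@11  (11,1):1·1+0→1, (11,2):511·2+1→1023, (11,3):9330·3+511→28501, (11,4):34105·4+9330→145750, (11,5):42525·5+34105→246730, (11,6):22827·6+42525→179487, (11,7):5880·7+22827→63987, (11,8):750·8+5880→11880, (11,9):45·9+750→1155, (11,10):1·10+45→55, (11,11):0·11+1→1
@12  (12,1):1·1+0→1, (12,2):1023·2+1→2047, (12,3):28501·3+1023→86526, (12,4):145750·4+28501→611501, (12,5):246730·5+145750→1379400, (12,6):179487·6+246730→1323652, (12,7):63987·7+179487→627396, (12,8):11880·8+63987→159027, (12,9):1155·9+11880→22275, (12,10):55·10+1155→1705, (12,11):1·11+55→66, (12,12):0·12+1→1
B_11 = ΣS(11,k) = 1+1023+28501+145750+246730+179487+63987+11880+1155+55+1 = 678570
B_12 = ΣS(12,k) = 1+2047+86526+611501+1379400+1323652+627396+159027+22275+1705+66+1 = 4213597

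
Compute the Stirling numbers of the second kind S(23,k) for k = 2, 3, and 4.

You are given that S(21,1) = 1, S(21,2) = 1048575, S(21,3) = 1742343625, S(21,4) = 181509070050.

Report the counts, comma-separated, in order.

4194303, 15686335501, 2916342574750

@22  (22,1):1·1+0→1, (22,2):1048575·2+1→2097151, (22,3):1742343625·3+1048575→5228079450, (22,4):181509070050·4+1742343625→727778623825
@23  (23,2):2097151·2+1→4194303, (23,3):5228079450·3+2097151→15686335501, (23,4):727778623825·4+5228079450→2916342574750
Read S(23,2) = 4194303, S(23,3) = 15686335501, S(23,4) = 2916342574750.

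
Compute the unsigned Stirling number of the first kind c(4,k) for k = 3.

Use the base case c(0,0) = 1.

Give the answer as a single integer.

[1] T[1,1]:0*0+1=1
[2] T[2,1]:1*1+0=1 · T[2,2]:1*0+1=1
[3] T[3,2]:2*1+1=3 · T[3,3]:2*0+1=1
[4] T[4,3]:3*1+3=6
Read c(4,3) = 6.

6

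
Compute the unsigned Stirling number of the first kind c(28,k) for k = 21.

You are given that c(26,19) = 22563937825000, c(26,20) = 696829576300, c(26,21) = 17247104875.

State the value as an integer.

@27  (27,20):696829576300·26+22563937825000→40681506808800, (27,21):17247104875·26+696829576300→1145254303050
@28  (28,21):1145254303050·27+40681506808800→71603372991150
Read c(28,21) = 71603372991150.

71603372991150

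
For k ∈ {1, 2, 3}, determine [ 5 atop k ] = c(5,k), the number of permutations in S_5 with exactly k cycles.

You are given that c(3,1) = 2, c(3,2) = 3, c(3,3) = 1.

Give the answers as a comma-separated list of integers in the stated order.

24, 50, 35

[4] T[4,1]:3*2+0=6 · T[4,2]:3*3+2=11 · T[4,3]:3*1+3=6
[5] T[5,1]:4*6+0=24 · T[5,2]:4*11+6=50 · T[5,3]:4*6+11=35
Read c(5,1) = 24, c(5,2) = 50, c(5,3) = 35.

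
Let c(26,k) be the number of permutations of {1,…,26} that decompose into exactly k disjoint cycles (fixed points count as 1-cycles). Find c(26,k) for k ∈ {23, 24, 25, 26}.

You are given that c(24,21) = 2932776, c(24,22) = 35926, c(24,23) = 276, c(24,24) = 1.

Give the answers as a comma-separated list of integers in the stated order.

r25: T_25,22=24×35926+2932776=3795000; T_25,23=24×276+35926=42550; T_25,24=24×1+276=300; T_25,25=24×0+1=1
r26: T_26,23=25×42550+3795000=4858750; T_26,24=25×300+42550=50050; T_26,25=25×1+300=325; T_26,26=25×0+1=1
Read c(26,23) = 4858750, c(26,24) = 50050, c(26,25) = 325, c(26,26) = 1.

4858750, 50050, 325, 1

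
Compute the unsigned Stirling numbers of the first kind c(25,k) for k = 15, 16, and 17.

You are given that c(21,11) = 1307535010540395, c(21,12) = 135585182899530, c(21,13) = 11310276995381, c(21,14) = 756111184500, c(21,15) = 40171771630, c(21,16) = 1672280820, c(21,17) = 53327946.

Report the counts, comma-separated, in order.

92446911376173550, 5700586321864500, 290886679867135

[22] T[22,12]:21*135585182899530+1307535010540395=4154823851430525 · T[22,13]:21*11310276995381+135585182899530=373100999802531 · T[22,14]:21*756111184500+11310276995381=27188611869881 · T[22,15]:21*40171771630+756111184500=1599718388730 · T[22,16]:21*1672280820+40171771630=75289668850 · T[22,17]:21*53327946+1672280820=2792167686
[23] T[23,13]:22*373100999802531+4154823851430525=12363045847086207 · T[23,14]:22*27188611869881+373100999802531=971250460939913 · T[23,15]:22*1599718388730+27188611869881=62382416421941 · T[23,16]:22*75289668850+1599718388730=3256091103430 · T[23,17]:22*2792167686+75289668850=136717357942
[24] T[24,14]:23*971250460939913+12363045847086207=34701806448704206 · T[24,15]:23*62382416421941+971250460939913=2406046038644556 · T[24,16]:23*3256091103430+62382416421941=137272511800831 · T[24,17]:23*136717357942+3256091103430=6400590336096
[25] T[25,15]:24*2406046038644556+34701806448704206=92446911376173550 · T[25,16]:24*137272511800831+2406046038644556=5700586321864500 · T[25,17]:24*6400590336096+137272511800831=290886679867135
Read c(25,15) = 92446911376173550, c(25,16) = 5700586321864500, c(25,17) = 290886679867135.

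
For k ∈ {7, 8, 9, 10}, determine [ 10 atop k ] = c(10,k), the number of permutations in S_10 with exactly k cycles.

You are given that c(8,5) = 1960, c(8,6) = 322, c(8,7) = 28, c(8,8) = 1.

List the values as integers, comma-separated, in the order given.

[9] T[9,6]:8*322+1960=4536 · T[9,7]:8*28+322=546 · T[9,8]:8*1+28=36 · T[9,9]:8*0+1=1
[10] T[10,7]:9*546+4536=9450 · T[10,8]:9*36+546=870 · T[10,9]:9*1+36=45 · T[10,10]:9*0+1=1
Read c(10,7) = 9450, c(10,8) = 870, c(10,9) = 45, c(10,10) = 1.

9450, 870, 45, 1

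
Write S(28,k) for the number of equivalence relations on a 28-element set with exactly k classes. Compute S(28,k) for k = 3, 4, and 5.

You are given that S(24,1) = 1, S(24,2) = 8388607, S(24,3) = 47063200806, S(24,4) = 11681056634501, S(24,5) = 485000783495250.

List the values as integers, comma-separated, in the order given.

3812664524766, 2998587019946701, 307440364830580800

i=25: T(25,1)=0+1·1=1 | T(25,2)=1+2·8388607=16777215 | T(25,3)=8388607+3·47063200806=141197991025 | T(25,4)=47063200806+4·11681056634501=46771289738810 | T(25,5)=11681056634501+5·485000783495250=2436684974110751
i=26: T(26,1)=0+1·1=1 | T(26,2)=1+2·16777215=33554431 | T(26,3)=16777215+3·141197991025=423610750290 | T(26,4)=141197991025+4·46771289738810=187226356946265 | T(26,5)=46771289738810+5·2436684974110751=12230196160292565
i=27: T(27,2)=1+2·33554431=67108863 | T(27,3)=33554431+3·423610750290=1270865805301 | T(27,4)=423610750290+4·187226356946265=749329038535350 | T(27,5)=187226356946265+5·12230196160292565=61338207158409090
i=28: T(28,3)=67108863+3·1270865805301=3812664524766 | T(28,4)=1270865805301+4·749329038535350=2998587019946701 | T(28,5)=749329038535350+5·61338207158409090=307440364830580800
Read S(28,3) = 3812664524766, S(28,4) = 2998587019946701, S(28,5) = 307440364830580800.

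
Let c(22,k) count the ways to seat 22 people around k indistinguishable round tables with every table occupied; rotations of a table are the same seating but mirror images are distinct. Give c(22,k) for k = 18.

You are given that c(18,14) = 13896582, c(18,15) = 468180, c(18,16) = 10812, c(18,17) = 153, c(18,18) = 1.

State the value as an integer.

79721796

i=19: T(19,15)=13896582+18·468180=22323822 | T(19,16)=468180+18·10812=662796 | T(19,17)=10812+18·153=13566 | T(19,18)=153+18·1=171
i=20: T(20,16)=22323822+19·662796=34916946 | T(20,17)=662796+19·13566=920550 | T(20,18)=13566+19·171=16815
i=21: T(21,17)=34916946+20·920550=53327946 | T(21,18)=920550+20·16815=1256850
i=22: T(22,18)=53327946+21·1256850=79721796
Read c(22,18) = 79721796.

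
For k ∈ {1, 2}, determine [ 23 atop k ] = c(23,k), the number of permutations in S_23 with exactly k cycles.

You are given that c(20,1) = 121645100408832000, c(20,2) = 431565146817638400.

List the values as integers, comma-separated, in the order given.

@21  (21,1):121645100408832000·20+0→2432902008176640000, (21,2):431565146817638400·20+121645100408832000→8752948036761600000
@22  (22,1):2432902008176640000·21+0→51090942171709440000, (22,2):8752948036761600000·21+2432902008176640000→186244810780170240000
@23  (23,1):51090942171709440000·22+0→1124000727777607680000, (23,2):186244810780170240000·22+51090942171709440000→4148476779335454720000
Read c(23,1) = 1124000727777607680000, c(23,2) = 4148476779335454720000.

1124000727777607680000, 4148476779335454720000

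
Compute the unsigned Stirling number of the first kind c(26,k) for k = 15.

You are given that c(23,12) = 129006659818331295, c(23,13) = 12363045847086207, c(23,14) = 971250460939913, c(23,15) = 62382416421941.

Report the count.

[24] T[24,13]:23*12363045847086207+129006659818331295=413356714301314056 · T[24,14]:23*971250460939913+12363045847086207=34701806448704206 · T[24,15]:23*62382416421941+971250460939913=2406046038644556
[25] T[25,14]:24*34701806448704206+413356714301314056=1246200069070215000 · T[25,15]:24*2406046038644556+34701806448704206=92446911376173550
[26] T[26,15]:25*92446911376173550+1246200069070215000=3557372853474553750
Read c(26,15) = 3557372853474553750.

3557372853474553750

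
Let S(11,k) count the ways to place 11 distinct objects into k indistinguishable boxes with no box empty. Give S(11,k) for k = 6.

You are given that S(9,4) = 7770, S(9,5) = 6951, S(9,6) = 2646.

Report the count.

row 10: T[10][5]=5·6951+7770=42525  T[10][6]=6·2646+6951=22827
row 11: T[11][6]=6·22827+42525=179487
Read S(11,6) = 179487.

179487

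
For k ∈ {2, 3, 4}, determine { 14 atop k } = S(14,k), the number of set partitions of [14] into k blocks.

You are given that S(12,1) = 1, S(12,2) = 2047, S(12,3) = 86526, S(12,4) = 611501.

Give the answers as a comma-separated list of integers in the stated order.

i=13: T(13,1)=0+1·1=1 | T(13,2)=1+2·2047=4095 | T(13,3)=2047+3·86526=261625 | T(13,4)=86526+4·611501=2532530
i=14: T(14,2)=1+2·4095=8191 | T(14,3)=4095+3·261625=788970 | T(14,4)=261625+4·2532530=10391745
Read S(14,2) = 8191, S(14,3) = 788970, S(14,4) = 10391745.

8191, 788970, 10391745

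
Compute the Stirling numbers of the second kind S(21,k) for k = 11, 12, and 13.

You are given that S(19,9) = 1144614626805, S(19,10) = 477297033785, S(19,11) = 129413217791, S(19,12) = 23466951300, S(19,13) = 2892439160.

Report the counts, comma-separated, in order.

26826851689001, 6833042030178, 1204909218331

@20  (20,10):477297033785·10+1144614626805→5917584964655, (20,11):129413217791·11+477297033785→1900842429486, (20,12):23466951300·12+129413217791→411016633391, (20,13):2892439160·13+23466951300→61068660380
@21  (21,11):1900842429486·11+5917584964655→26826851689001, (21,12):411016633391·12+1900842429486→6833042030178, (21,13):61068660380·13+411016633391→1204909218331
Read S(21,11) = 26826851689001, S(21,12) = 6833042030178, S(21,13) = 1204909218331.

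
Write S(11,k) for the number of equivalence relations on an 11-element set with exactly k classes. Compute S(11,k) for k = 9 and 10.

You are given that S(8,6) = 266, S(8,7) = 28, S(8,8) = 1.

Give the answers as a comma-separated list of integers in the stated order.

1155, 55

r9: T_9,7=7×28+266=462; T_9,8=8×1+28=36; T_9,9=9×0+1=1
r10: T_10,8=8×36+462=750; T_10,9=9×1+36=45; T_10,10=10×0+1=1
r11: T_11,9=9×45+750=1155; T_11,10=10×1+45=55
Read S(11,9) = 1155, S(11,10) = 55.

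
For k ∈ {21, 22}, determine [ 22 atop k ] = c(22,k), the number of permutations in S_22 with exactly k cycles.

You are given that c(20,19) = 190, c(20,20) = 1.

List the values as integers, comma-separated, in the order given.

r21: T_21,20=20×1+190=210; T_21,21=20×0+1=1
r22: T_22,21=21×1+210=231; T_22,22=21×0+1=1
Read c(22,21) = 231, c(22,22) = 1.

231, 1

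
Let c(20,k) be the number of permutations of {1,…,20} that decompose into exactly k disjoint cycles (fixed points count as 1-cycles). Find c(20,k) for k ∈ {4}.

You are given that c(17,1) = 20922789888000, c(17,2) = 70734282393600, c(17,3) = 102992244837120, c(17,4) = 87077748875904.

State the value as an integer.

[18] T[18,2]:17*70734282393600+20922789888000=1223405590579200 · T[18,3]:17*102992244837120+70734282393600=1821602444624640 · T[18,4]:17*87077748875904+102992244837120=1583313975727488
[19] T[19,3]:18*1821602444624640+1223405590579200=34012249593822720 · T[19,4]:18*1583313975727488+1821602444624640=30321254007719424
[20] T[20,4]:19*30321254007719424+34012249593822720=610116075740491776
Read c(20,4) = 610116075740491776.

610116075740491776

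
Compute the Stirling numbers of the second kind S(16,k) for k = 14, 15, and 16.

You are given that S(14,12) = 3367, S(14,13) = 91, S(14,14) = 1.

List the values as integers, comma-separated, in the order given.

6020, 120, 1

i=15: T(15,13)=3367+13·91=4550 | T(15,14)=91+14·1=105 | T(15,15)=1+15·0=1
i=16: T(16,14)=4550+14·105=6020 | T(16,15)=105+15·1=120 | T(16,16)=1+16·0=1
Read S(16,14) = 6020, S(16,15) = 120, S(16,16) = 1.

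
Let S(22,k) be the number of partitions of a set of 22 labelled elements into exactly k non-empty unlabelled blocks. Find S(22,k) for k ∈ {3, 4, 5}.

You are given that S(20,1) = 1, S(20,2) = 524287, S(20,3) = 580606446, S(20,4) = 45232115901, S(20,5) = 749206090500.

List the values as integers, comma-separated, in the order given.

5228079450, 727778623825, 19137821912055

r21: T_21,2=2×524287+1=1048575; T_21,3=3×580606446+524287=1742343625; T_21,4=4×45232115901+580606446=181509070050; T_21,5=5×749206090500+45232115901=3791262568401
r22: T_22,3=3×1742343625+1048575=5228079450; T_22,4=4×181509070050+1742343625=727778623825; T_22,5=5×3791262568401+181509070050=19137821912055
Read S(22,3) = 5228079450, S(22,4) = 727778623825, S(22,5) = 19137821912055.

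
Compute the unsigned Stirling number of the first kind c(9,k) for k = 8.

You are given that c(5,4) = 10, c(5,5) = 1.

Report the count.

36

[6] T[6,5]:5*1+10=15 · T[6,6]:5*0+1=1
[7] T[7,6]:6*1+15=21 · T[7,7]:6*0+1=1
[8] T[8,7]:7*1+21=28 · T[8,8]:7*0+1=1
[9] T[9,8]:8*1+28=36
Read c(9,8) = 36.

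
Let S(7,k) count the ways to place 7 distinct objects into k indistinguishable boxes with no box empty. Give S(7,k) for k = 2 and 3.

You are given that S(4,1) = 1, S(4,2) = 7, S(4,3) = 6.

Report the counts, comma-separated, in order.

63, 301

r5: T_5,1=1×1+0=1; T_5,2=2×7+1=15; T_5,3=3×6+7=25
r6: T_6,1=1×1+0=1; T_6,2=2×15+1=31; T_6,3=3×25+15=90
r7: T_7,2=2×31+1=63; T_7,3=3×90+31=301
Read S(7,2) = 63, S(7,3) = 301.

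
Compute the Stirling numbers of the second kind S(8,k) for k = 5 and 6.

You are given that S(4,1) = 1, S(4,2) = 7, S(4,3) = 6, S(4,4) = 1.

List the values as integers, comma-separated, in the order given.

@5  (5,2):7·2+1→15, (5,3):6·3+7→25, (5,4):1·4+6→10, (5,5):0·5+1→1
@6  (6,3):25·3+15→90, (6,4):10·4+25→65, (6,5):1·5+10→15, (6,6):0·6+1→1
@7  (7,4):65·4+90→350, (7,5):15·5+65→140, (7,6):1·6+15→21
@8  (8,5):140·5+350→1050, (8,6):21·6+140→266
Read S(8,5) = 1050, S(8,6) = 266.

1050, 266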